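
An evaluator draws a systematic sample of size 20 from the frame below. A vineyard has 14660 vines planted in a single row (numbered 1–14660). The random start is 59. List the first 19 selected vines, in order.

59, 792, 1525, 2258, 2991, 3724, 4457, 5190, 5923, 6656, 7389, 8122, 8855, 9588, 10321, 11054, 11787, 12520, 13253

k = N/n = 14660/20 = 733
vine 1: 59
vine 2: 59 + 733 = 792
vine 3: 792 + 733 = 1525
vine 4: 1525 + 733 = 2258
vine 5: 2258 + 733 = 2991
vine 6: 2991 + 733 = 3724
vine 7: 3724 + 733 = 4457
vine 8: 4457 + 733 = 5190
vine 9: 5190 + 733 = 5923
vine 10: 5923 + 733 = 6656
vine 11: 6656 + 733 = 7389
vine 12: 7389 + 733 = 8122
vine 13: 8122 + 733 = 8855
vine 14: 8855 + 733 = 9588
vine 15: 9588 + 733 = 10321
vine 16: 10321 + 733 = 11054
vine 17: 11054 + 733 = 11787
vine 18: 11787 + 733 = 12520
vine 19: 12520 + 733 = 13253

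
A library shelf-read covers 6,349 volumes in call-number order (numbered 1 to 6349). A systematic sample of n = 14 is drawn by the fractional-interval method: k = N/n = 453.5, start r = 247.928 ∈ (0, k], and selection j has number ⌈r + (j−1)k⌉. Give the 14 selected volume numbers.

j=1: r + 0k = 247.928 → ⌈·⌉ = 248
j=2: r + 1k = 701.428 → ⌈·⌉ = 702
j=3: r + 2k = 1154.928 → ⌈·⌉ = 1155
j=4: r + 3k = 1608.428 → ⌈·⌉ = 1609
j=5: r + 4k = 2061.928 → ⌈·⌉ = 2062
j=6: r + 5k = 2515.428 → ⌈·⌉ = 2516
j=7: r + 6k = 2968.928 → ⌈·⌉ = 2969
j=8: r + 7k = 3422.428 → ⌈·⌉ = 3423
j=9: r + 8k = 3875.928 → ⌈·⌉ = 3876
j=10: r + 9k = 4329.428 → ⌈·⌉ = 4330
j=11: r + 10k = 4782.928 → ⌈·⌉ = 4783
j=12: r + 11k = 5236.428 → ⌈·⌉ = 5237
j=13: r + 12k = 5689.928 → ⌈·⌉ = 5690
j=14: r + 13k = 6143.428 → ⌈·⌉ = 6144

248, 702, 1155, 1609, 2062, 2516, 2969, 3423, 3876, 4330, 4783, 5237, 5690, 6144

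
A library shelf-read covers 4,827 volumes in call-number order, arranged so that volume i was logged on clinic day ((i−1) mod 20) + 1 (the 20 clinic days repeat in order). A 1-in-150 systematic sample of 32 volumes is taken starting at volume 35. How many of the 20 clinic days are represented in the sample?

Consecutive selections differ by k = 150, so their clinic day numbers differ by 150 mod 20 = 10.
gcd(150, 20) = 10, so the sample visits 20/10 = 2 distinct residues mod 20.
Start 35 is clinic day 15; the clinic days hit are 5, 15.

2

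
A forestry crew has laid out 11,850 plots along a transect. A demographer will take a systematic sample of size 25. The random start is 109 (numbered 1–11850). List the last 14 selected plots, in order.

5323, 5797, 6271, 6745, 7219, 7693, 8167, 8641, 9115, 9589, 10063, 10537, 11011, 11485

k = N/n = 11850/25 = 474
12th selection = 109 + 11×474 = 5323
13th: 5323 + 474 = 5797
14th: 5797 + 474 = 6271
15th: 6271 + 474 = 6745
16th: 6745 + 474 = 7219
17th: 7219 + 474 = 7693
18th: 7693 + 474 = 8167
19th: 8167 + 474 = 8641
20th: 8641 + 474 = 9115
21st: 9115 + 474 = 9589
22nd: 9589 + 474 = 10063
23rd: 10063 + 474 = 10537
24th: 10537 + 474 = 11011
25th: 11011 + 474 = 11485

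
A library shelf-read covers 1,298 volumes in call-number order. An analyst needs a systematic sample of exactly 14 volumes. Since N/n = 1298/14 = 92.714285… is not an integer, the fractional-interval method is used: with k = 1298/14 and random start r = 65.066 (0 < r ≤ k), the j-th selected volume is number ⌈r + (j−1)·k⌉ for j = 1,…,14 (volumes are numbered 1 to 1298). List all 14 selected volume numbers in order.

66, 158, 251, 344, 436, 529, 622, 715, 807, 900, 993, 1085, 1178, 1271

j=1: r + 0k = 65.066 → ⌈·⌉ = 66
j=2: r + 1k = 157.780285… → ⌈·⌉ = 158
j=3: r + 2k = 250.494571… → ⌈·⌉ = 251
j=4: r + 3k = 343.208857… → ⌈·⌉ = 344
j=5: r + 4k = 435.923142… → ⌈·⌉ = 436
j=6: r + 5k = 528.637428… → ⌈·⌉ = 529
j=7: r + 6k = 621.351714… → ⌈·⌉ = 622
j=8: r + 7k = 714.066 → ⌈·⌉ = 715
j=9: r + 8k = 806.780285… → ⌈·⌉ = 807
j=10: r + 9k = 899.494571… → ⌈·⌉ = 900
j=11: r + 10k = 992.208857… → ⌈·⌉ = 993
j=12: r + 11k = 1084.923142… → ⌈·⌉ = 1085
j=13: r + 12k = 1177.637428… → ⌈·⌉ = 1178
j=14: r + 13k = 1270.351714… → ⌈·⌉ = 1271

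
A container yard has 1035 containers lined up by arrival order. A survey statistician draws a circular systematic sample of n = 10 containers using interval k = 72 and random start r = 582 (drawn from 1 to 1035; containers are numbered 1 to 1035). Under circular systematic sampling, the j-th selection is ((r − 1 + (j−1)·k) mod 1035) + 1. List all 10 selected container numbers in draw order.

582, 654, 726, 798, 870, 942, 1014, 51, 123, 195

Selection 1: 582
Selection 2: 582 + 72 = 654
Selection 3: 654 + 72 = 726
Selection 4: 726 + 72 = 798
Selection 5: 798 + 72 = 870
Selection 6: 870 + 72 = 942
Selection 7: 942 + 72 = 1014
Selection 8: 1014 + 72 = 1086 → 1086 − 1035 = 51
Selection 9: 51 + 72 = 123
Selection 10: 123 + 72 = 195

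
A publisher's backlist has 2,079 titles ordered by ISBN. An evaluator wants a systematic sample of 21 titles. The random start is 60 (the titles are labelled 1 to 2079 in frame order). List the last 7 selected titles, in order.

1446, 1545, 1644, 1743, 1842, 1941, 2040

k = N/n = 2079/21 = 99
15th selection = 60 + 14×99 = 1446
16th: 1446 + 99 = 1545
17th: 1545 + 99 = 1644
18th: 1644 + 99 = 1743
19th: 1743 + 99 = 1842
20th: 1842 + 99 = 1941
21st: 1941 + 99 = 2040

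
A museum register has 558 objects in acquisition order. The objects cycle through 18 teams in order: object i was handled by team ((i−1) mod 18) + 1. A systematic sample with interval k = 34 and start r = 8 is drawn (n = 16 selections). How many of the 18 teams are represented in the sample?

Consecutive selections differ by k = 34, so their team numbers differ by 34 mod 18 = 16.
gcd(34, 18) = 2, so the sample visits 18/2 = 9 distinct residues mod 18.
Start 8 is team 8; the teams hit are 2, 4, 6, 8, 10, 12, 14, 16, 18.

9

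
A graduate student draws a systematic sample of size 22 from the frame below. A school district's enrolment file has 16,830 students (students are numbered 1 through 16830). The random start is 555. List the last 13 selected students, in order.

7440, 8205, 8970, 9735, 10500, 11265, 12030, 12795, 13560, 14325, 15090, 15855, 16620

k = N/n = 16830/22 = 765
10th selection = 555 + 9×765 = 7440
11th: 7440 + 765 = 8205
12th: 8205 + 765 = 8970
13th: 8970 + 765 = 9735
14th: 9735 + 765 = 10500
15th: 10500 + 765 = 11265
16th: 11265 + 765 = 12030
17th: 12030 + 765 = 12795
18th: 12795 + 765 = 13560
19th: 13560 + 765 = 14325
20th: 14325 + 765 = 15090
21st: 15090 + 765 = 15855
22nd: 15855 + 765 = 16620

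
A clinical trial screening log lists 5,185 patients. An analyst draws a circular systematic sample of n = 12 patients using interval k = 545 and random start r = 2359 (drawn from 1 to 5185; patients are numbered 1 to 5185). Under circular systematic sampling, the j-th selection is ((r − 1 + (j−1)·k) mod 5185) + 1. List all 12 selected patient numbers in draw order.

Selection 1: 2359
Selection 2: 2359 + 545 = 2904
Selection 3: 2904 + 545 = 3449
Selection 4: 3449 + 545 = 3994
Selection 5: 3994 + 545 = 4539
Selection 6: 4539 + 545 = 5084
Selection 7: 5084 + 545 = 5629 → 5629 − 5185 = 444
Selection 8: 444 + 545 = 989
Selection 9: 989 + 545 = 1534
Selection 10: 1534 + 545 = 2079
Selection 11: 2079 + 545 = 2624
Selection 12: 2624 + 545 = 3169

2359, 2904, 3449, 3994, 4539, 5084, 444, 989, 1534, 2079, 2624, 3169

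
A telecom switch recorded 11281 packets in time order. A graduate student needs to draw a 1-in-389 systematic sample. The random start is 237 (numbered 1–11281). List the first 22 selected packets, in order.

237, 626, 1015, 1404, 1793, 2182, 2571, 2960, 3349, 3738, 4127, 4516, 4905, 5294, 5683, 6072, 6461, 6850, 7239, 7628, 8017, 8406

packet 1: 237
packet 2: 237 + 389 = 626
packet 3: 626 + 389 = 1015
packet 4: 1015 + 389 = 1404
packet 5: 1404 + 389 = 1793
packet 6: 1793 + 389 = 2182
packet 7: 2182 + 389 = 2571
packet 8: 2571 + 389 = 2960
packet 9: 2960 + 389 = 3349
packet 10: 3349 + 389 = 3738
packet 11: 3738 + 389 = 4127
packet 12: 4127 + 389 = 4516
packet 13: 4516 + 389 = 4905
packet 14: 4905 + 389 = 5294
packet 15: 5294 + 389 = 5683
packet 16: 5683 + 389 = 6072
packet 17: 6072 + 389 = 6461
packet 18: 6461 + 389 = 6850
packet 19: 6850 + 389 = 7239
packet 20: 7239 + 389 = 7628
packet 21: 7628 + 389 = 8017
packet 22: 8017 + 389 = 8406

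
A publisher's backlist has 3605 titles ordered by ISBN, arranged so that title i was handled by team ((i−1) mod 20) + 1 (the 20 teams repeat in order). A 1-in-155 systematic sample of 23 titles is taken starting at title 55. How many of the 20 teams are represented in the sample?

Consecutive selections differ by k = 155, so their team numbers differ by 155 mod 20 = 15.
gcd(155, 20) = 5, so the sample visits 20/5 = 4 distinct residues mod 20.
Start 55 is team 15; the teams hit are 5, 10, 15, 20.

4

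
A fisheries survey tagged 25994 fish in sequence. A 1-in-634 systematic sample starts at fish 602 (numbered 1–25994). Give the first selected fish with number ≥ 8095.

k = 634
Steps past start: ⌈(8095 − 602)/634⌉ = ⌈7493/634⌉ = 12
Selected fish: 602 + 12×634 = 8210

8210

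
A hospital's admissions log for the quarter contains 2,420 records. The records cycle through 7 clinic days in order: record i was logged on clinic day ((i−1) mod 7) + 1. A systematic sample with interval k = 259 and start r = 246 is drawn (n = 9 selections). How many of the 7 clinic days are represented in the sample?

1

Consecutive selections differ by k = 259, so their clinic day numbers differ by 259 mod 7 = 0.
gcd(259, 7) = 7, so the sample visits 7/7 = 1 distinct residues mod 7.
Start 246 is clinic day 1; the clinic days hit are 1.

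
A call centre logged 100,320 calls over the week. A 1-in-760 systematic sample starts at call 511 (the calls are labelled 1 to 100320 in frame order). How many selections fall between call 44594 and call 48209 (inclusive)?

4

k = 760
First selection ≥ 44594: 511 + ⌈(44594−511)/760⌉·760 = 511 + 59×760 = 45351
Last selection ≤ 48209: 511 + ⌊(48209−511)/760⌋·760 = 511 + 62×760 = 47631
Count = 62 − 59 + 1 = 4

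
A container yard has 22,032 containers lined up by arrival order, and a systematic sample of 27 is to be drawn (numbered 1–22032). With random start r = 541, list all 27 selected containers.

k = N/n = 22032/27 = 816
container 1: 541
container 2: 541 + 816 = 1357
container 3: 1357 + 816 = 2173
container 4: 2173 + 816 = 2989
container 5: 2989 + 816 = 3805
container 6: 3805 + 816 = 4621
container 7: 4621 + 816 = 5437
container 8: 5437 + 816 = 6253
container 9: 6253 + 816 = 7069
container 10: 7069 + 816 = 7885
container 11: 7885 + 816 = 8701
container 12: 8701 + 816 = 9517
container 13: 9517 + 816 = 10333
container 14: 10333 + 816 = 11149
container 15: 11149 + 816 = 11965
container 16: 11965 + 816 = 12781
container 17: 12781 + 816 = 13597
container 18: 13597 + 816 = 14413
container 19: 14413 + 816 = 15229
container 20: 15229 + 816 = 16045
container 21: 16045 + 816 = 16861
container 22: 16861 + 816 = 17677
container 23: 17677 + 816 = 18493
container 24: 18493 + 816 = 19309
container 25: 19309 + 816 = 20125
container 26: 20125 + 816 = 20941
container 27: 20941 + 816 = 21757

541, 1357, 2173, 2989, 3805, 4621, 5437, 6253, 7069, 7885, 8701, 9517, 10333, 11149, 11965, 12781, 13597, 14413, 15229, 16045, 16861, 17677, 18493, 19309, 20125, 20941, 21757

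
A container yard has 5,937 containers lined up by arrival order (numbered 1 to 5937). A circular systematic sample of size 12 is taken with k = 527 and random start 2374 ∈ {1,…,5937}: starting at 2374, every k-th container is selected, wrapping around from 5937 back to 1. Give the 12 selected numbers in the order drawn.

Selection 1: 2374
Selection 2: 2374 + 527 = 2901
Selection 3: 2901 + 527 = 3428
Selection 4: 3428 + 527 = 3955
Selection 5: 3955 + 527 = 4482
Selection 6: 4482 + 527 = 5009
Selection 7: 5009 + 527 = 5536
Selection 8: 5536 + 527 = 6063 → 6063 − 5937 = 126
Selection 9: 126 + 527 = 653
Selection 10: 653 + 527 = 1180
Selection 11: 1180 + 527 = 1707
Selection 12: 1707 + 527 = 2234

2374, 2901, 3428, 3955, 4482, 5009, 5536, 126, 653, 1180, 1707, 2234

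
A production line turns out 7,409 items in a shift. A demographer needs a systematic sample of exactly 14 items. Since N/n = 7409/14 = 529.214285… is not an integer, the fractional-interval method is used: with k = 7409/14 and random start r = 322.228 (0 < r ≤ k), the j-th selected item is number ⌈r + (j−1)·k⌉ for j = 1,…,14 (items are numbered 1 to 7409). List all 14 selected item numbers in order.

323, 852, 1381, 1910, 2440, 2969, 3498, 4027, 4556, 5086, 5615, 6144, 6673, 7203

j=1: r + 0k = 322.228 → ⌈·⌉ = 323
j=2: r + 1k = 851.442285… → ⌈·⌉ = 852
j=3: r + 2k = 1380.656571… → ⌈·⌉ = 1381
j=4: r + 3k = 1909.870857… → ⌈·⌉ = 1910
j=5: r + 4k = 2439.085142… → ⌈·⌉ = 2440
j=6: r + 5k = 2968.299428… → ⌈·⌉ = 2969
j=7: r + 6k = 3497.513714… → ⌈·⌉ = 3498
j=8: r + 7k = 4026.728 → ⌈·⌉ = 4027
j=9: r + 8k = 4555.942285… → ⌈·⌉ = 4556
j=10: r + 9k = 5085.156571… → ⌈·⌉ = 5086
j=11: r + 10k = 5614.370857… → ⌈·⌉ = 5615
j=12: r + 11k = 6143.585142… → ⌈·⌉ = 6144
j=13: r + 12k = 6672.799428… → ⌈·⌉ = 6673
j=14: r + 13k = 7202.013714… → ⌈·⌉ = 7203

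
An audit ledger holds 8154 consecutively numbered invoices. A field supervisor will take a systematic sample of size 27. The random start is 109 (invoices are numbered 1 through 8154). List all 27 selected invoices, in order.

k = N/n = 8154/27 = 302
invoice 1: 109
invoice 2: 109 + 302 = 411
invoice 3: 411 + 302 = 713
invoice 4: 713 + 302 = 1015
invoice 5: 1015 + 302 = 1317
invoice 6: 1317 + 302 = 1619
invoice 7: 1619 + 302 = 1921
invoice 8: 1921 + 302 = 2223
invoice 9: 2223 + 302 = 2525
invoice 10: 2525 + 302 = 2827
invoice 11: 2827 + 302 = 3129
invoice 12: 3129 + 302 = 3431
invoice 13: 3431 + 302 = 3733
invoice 14: 3733 + 302 = 4035
invoice 15: 4035 + 302 = 4337
invoice 16: 4337 + 302 = 4639
invoice 17: 4639 + 302 = 4941
invoice 18: 4941 + 302 = 5243
invoice 19: 5243 + 302 = 5545
invoice 20: 5545 + 302 = 5847
invoice 21: 5847 + 302 = 6149
invoice 22: 6149 + 302 = 6451
invoice 23: 6451 + 302 = 6753
invoice 24: 6753 + 302 = 7055
invoice 25: 7055 + 302 = 7357
invoice 26: 7357 + 302 = 7659
invoice 27: 7659 + 302 = 7961

109, 411, 713, 1015, 1317, 1619, 1921, 2223, 2525, 2827, 3129, 3431, 3733, 4035, 4337, 4639, 4941, 5243, 5545, 5847, 6149, 6451, 6753, 7055, 7357, 7659, 7961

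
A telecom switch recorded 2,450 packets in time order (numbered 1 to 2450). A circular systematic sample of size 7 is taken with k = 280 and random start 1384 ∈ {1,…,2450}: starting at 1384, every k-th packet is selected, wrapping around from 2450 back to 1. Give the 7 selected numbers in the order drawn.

1384, 1664, 1944, 2224, 54, 334, 614

Selection 1: 1384
Selection 2: 1384 + 280 = 1664
Selection 3: 1664 + 280 = 1944
Selection 4: 1944 + 280 = 2224
Selection 5: 2224 + 280 = 2504 → 2504 − 2450 = 54
Selection 6: 54 + 280 = 334
Selection 7: 334 + 280 = 614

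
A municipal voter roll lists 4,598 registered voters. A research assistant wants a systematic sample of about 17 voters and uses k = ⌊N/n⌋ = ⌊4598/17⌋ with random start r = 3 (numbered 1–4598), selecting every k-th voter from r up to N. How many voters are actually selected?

18

k = ⌊4598/17⌋ = 270
Achieved size = ⌊(4598 − 3)/270⌋ + 1 = ⌊4595/270⌋ + 1 = 17 + 1 = 18
(last selection: 3 + 17×270 = 4593 ≤ 4598; next would be 4863 > 4598)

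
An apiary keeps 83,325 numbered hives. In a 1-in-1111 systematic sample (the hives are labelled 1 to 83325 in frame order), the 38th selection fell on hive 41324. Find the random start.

217

k = 1111
r = 41324 − (38−1)×1111 = 41324 − 41107 = 217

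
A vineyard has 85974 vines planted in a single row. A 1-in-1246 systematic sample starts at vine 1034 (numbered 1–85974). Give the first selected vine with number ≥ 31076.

32184

k = 1246
Steps past start: ⌈(31076 − 1034)/1246⌉ = ⌈30042/1246⌉ = 25
Selected vine: 1034 + 25×1246 = 32184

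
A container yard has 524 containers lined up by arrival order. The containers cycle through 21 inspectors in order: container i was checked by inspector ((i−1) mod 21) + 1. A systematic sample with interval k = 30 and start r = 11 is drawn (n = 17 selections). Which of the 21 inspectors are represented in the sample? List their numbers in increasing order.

2, 5, 8, 11, 14, 17, 20

Consecutive selections differ by k = 30, so their inspector numbers differ by 30 mod 21 = 9.
gcd(30, 21) = 3, so the sample visits 21/3 = 7 distinct residues mod 21.
Start 11 is inspector 11; the inspectors hit are 2, 5, 8, 11, 14, 17, 20.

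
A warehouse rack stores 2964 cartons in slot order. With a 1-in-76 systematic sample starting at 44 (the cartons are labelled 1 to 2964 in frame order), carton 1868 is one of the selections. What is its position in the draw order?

25

k = 76
position = (1868 − 44)/76 + 1 = 1824/76 + 1 = 24 + 1 = 25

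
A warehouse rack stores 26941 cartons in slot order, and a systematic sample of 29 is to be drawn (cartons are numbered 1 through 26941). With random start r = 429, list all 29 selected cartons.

429, 1358, 2287, 3216, 4145, 5074, 6003, 6932, 7861, 8790, 9719, 10648, 11577, 12506, 13435, 14364, 15293, 16222, 17151, 18080, 19009, 19938, 20867, 21796, 22725, 23654, 24583, 25512, 26441

k = N/n = 26941/29 = 929
carton 1: 429
carton 2: 429 + 929 = 1358
carton 3: 1358 + 929 = 2287
carton 4: 2287 + 929 = 3216
carton 5: 3216 + 929 = 4145
carton 6: 4145 + 929 = 5074
carton 7: 5074 + 929 = 6003
carton 8: 6003 + 929 = 6932
carton 9: 6932 + 929 = 7861
carton 10: 7861 + 929 = 8790
carton 11: 8790 + 929 = 9719
carton 12: 9719 + 929 = 10648
carton 13: 10648 + 929 = 11577
carton 14: 11577 + 929 = 12506
carton 15: 12506 + 929 = 13435
carton 16: 13435 + 929 = 14364
carton 17: 14364 + 929 = 15293
carton 18: 15293 + 929 = 16222
carton 19: 16222 + 929 = 17151
carton 20: 17151 + 929 = 18080
carton 21: 18080 + 929 = 19009
carton 22: 19009 + 929 = 19938
carton 23: 19938 + 929 = 20867
carton 24: 20867 + 929 = 21796
carton 25: 21796 + 929 = 22725
carton 26: 22725 + 929 = 23654
carton 27: 23654 + 929 = 24583
carton 28: 24583 + 929 = 25512
carton 29: 25512 + 929 = 26441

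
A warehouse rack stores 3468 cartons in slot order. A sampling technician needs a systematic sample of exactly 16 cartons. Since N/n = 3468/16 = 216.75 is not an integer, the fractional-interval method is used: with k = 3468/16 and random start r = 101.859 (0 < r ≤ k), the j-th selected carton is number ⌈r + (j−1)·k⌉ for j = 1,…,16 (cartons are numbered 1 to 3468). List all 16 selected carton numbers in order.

j=1: r + 0k = 101.859 → ⌈·⌉ = 102
j=2: r + 1k = 318.609 → ⌈·⌉ = 319
j=3: r + 2k = 535.359 → ⌈·⌉ = 536
j=4: r + 3k = 752.109 → ⌈·⌉ = 753
j=5: r + 4k = 968.859 → ⌈·⌉ = 969
j=6: r + 5k = 1185.609 → ⌈·⌉ = 1186
j=7: r + 6k = 1402.359 → ⌈·⌉ = 1403
j=8: r + 7k = 1619.109 → ⌈·⌉ = 1620
j=9: r + 8k = 1835.859 → ⌈·⌉ = 1836
j=10: r + 9k = 2052.609 → ⌈·⌉ = 2053
j=11: r + 10k = 2269.359 → ⌈·⌉ = 2270
j=12: r + 11k = 2486.109 → ⌈·⌉ = 2487
j=13: r + 12k = 2702.859 → ⌈·⌉ = 2703
j=14: r + 13k = 2919.609 → ⌈·⌉ = 2920
j=15: r + 14k = 3136.359 → ⌈·⌉ = 3137
j=16: r + 15k = 3353.109 → ⌈·⌉ = 3354

102, 319, 536, 753, 969, 1186, 1403, 1620, 1836, 2053, 2270, 2487, 2703, 2920, 3137, 3354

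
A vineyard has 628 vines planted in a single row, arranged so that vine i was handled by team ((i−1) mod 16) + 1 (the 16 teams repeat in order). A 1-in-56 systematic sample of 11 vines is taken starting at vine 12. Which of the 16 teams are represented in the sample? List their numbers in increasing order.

Consecutive selections differ by k = 56, so their team numbers differ by 56 mod 16 = 8.
gcd(56, 16) = 8, so the sample visits 16/8 = 2 distinct residues mod 16.
Start 12 is team 12; the teams hit are 4, 12.

4, 12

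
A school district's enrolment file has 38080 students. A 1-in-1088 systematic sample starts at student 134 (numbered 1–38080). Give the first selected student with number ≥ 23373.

k = 1088
Steps past start: ⌈(23373 − 134)/1088⌉ = ⌈23239/1088⌉ = 22
Selected student: 134 + 22×1088 = 24070

24070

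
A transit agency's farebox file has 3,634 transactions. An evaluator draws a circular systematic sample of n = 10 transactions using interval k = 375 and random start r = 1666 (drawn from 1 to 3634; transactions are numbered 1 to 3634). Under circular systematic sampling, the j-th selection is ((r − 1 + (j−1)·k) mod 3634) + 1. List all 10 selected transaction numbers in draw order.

Selection 1: 1666
Selection 2: 1666 + 375 = 2041
Selection 3: 2041 + 375 = 2416
Selection 4: 2416 + 375 = 2791
Selection 5: 2791 + 375 = 3166
Selection 6: 3166 + 375 = 3541
Selection 7: 3541 + 375 = 3916 → 3916 − 3634 = 282
Selection 8: 282 + 375 = 657
Selection 9: 657 + 375 = 1032
Selection 10: 1032 + 375 = 1407

1666, 2041, 2416, 2791, 3166, 3541, 282, 657, 1032, 1407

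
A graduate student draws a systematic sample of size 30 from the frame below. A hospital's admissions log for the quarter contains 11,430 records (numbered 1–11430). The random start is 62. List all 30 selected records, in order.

62, 443, 824, 1205, 1586, 1967, 2348, 2729, 3110, 3491, 3872, 4253, 4634, 5015, 5396, 5777, 6158, 6539, 6920, 7301, 7682, 8063, 8444, 8825, 9206, 9587, 9968, 10349, 10730, 11111

k = N/n = 11430/30 = 381
record 1: 62
record 2: 62 + 381 = 443
record 3: 443 + 381 = 824
record 4: 824 + 381 = 1205
record 5: 1205 + 381 = 1586
record 6: 1586 + 381 = 1967
record 7: 1967 + 381 = 2348
record 8: 2348 + 381 = 2729
record 9: 2729 + 381 = 3110
record 10: 3110 + 381 = 3491
record 11: 3491 + 381 = 3872
record 12: 3872 + 381 = 4253
record 13: 4253 + 381 = 4634
record 14: 4634 + 381 = 5015
record 15: 5015 + 381 = 5396
record 16: 5396 + 381 = 5777
record 17: 5777 + 381 = 6158
record 18: 6158 + 381 = 6539
record 19: 6539 + 381 = 6920
record 20: 6920 + 381 = 7301
record 21: 7301 + 381 = 7682
record 22: 7682 + 381 = 8063
record 23: 8063 + 381 = 8444
record 24: 8444 + 381 = 8825
record 25: 8825 + 381 = 9206
record 26: 9206 + 381 = 9587
record 27: 9587 + 381 = 9968
record 28: 9968 + 381 = 10349
record 29: 10349 + 381 = 10730
record 30: 10730 + 381 = 11111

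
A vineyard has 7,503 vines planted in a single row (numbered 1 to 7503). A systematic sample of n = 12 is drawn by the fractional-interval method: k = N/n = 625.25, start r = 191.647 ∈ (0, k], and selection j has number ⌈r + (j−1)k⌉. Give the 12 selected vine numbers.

192, 817, 1443, 2068, 2693, 3318, 3944, 4569, 5194, 5819, 6445, 7070

j=1: r + 0k = 191.647 → ⌈·⌉ = 192
j=2: r + 1k = 816.897 → ⌈·⌉ = 817
j=3: r + 2k = 1442.147 → ⌈·⌉ = 1443
j=4: r + 3k = 2067.397 → ⌈·⌉ = 2068
j=5: r + 4k = 2692.647 → ⌈·⌉ = 2693
j=6: r + 5k = 3317.897 → ⌈·⌉ = 3318
j=7: r + 6k = 3943.147 → ⌈·⌉ = 3944
j=8: r + 7k = 4568.397 → ⌈·⌉ = 4569
j=9: r + 8k = 5193.647 → ⌈·⌉ = 5194
j=10: r + 9k = 5818.897 → ⌈·⌉ = 5819
j=11: r + 10k = 6444.147 → ⌈·⌉ = 6445
j=12: r + 11k = 7069.397 → ⌈·⌉ = 7070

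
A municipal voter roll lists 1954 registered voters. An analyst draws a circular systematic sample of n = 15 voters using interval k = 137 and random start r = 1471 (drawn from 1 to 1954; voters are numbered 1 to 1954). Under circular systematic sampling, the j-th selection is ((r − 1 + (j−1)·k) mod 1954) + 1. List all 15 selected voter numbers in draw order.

Selection 1: 1471
Selection 2: 1471 + 137 = 1608
Selection 3: 1608 + 137 = 1745
Selection 4: 1745 + 137 = 1882
Selection 5: 1882 + 137 = 2019 → 2019 − 1954 = 65
Selection 6: 65 + 137 = 202
Selection 7: 202 + 137 = 339
Selection 8: 339 + 137 = 476
Selection 9: 476 + 137 = 613
Selection 10: 613 + 137 = 750
Selection 11: 750 + 137 = 887
Selection 12: 887 + 137 = 1024
Selection 13: 1024 + 137 = 1161
Selection 14: 1161 + 137 = 1298
Selection 15: 1298 + 137 = 1435

1471, 1608, 1745, 1882, 65, 202, 339, 476, 613, 750, 887, 1024, 1161, 1298, 1435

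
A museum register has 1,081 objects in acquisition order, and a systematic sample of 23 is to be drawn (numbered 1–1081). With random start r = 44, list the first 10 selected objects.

k = N/n = 1081/23 = 47
object 1: 44
object 2: 44 + 47 = 91
object 3: 91 + 47 = 138
object 4: 138 + 47 = 185
object 5: 185 + 47 = 232
object 6: 232 + 47 = 279
object 7: 279 + 47 = 326
object 8: 326 + 47 = 373
object 9: 373 + 47 = 420
object 10: 420 + 47 = 467

44, 91, 138, 185, 232, 279, 326, 373, 420, 467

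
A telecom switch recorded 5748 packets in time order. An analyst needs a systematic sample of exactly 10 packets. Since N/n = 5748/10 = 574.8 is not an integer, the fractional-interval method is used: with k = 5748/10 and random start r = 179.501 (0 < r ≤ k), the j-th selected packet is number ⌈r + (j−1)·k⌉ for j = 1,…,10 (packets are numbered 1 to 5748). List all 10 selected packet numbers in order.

180, 755, 1330, 1904, 2479, 3054, 3629, 4204, 4778, 5353

j=1: r + 0k = 179.501 → ⌈·⌉ = 180
j=2: r + 1k = 754.301 → ⌈·⌉ = 755
j=3: r + 2k = 1329.101 → ⌈·⌉ = 1330
j=4: r + 3k = 1903.901 → ⌈·⌉ = 1904
j=5: r + 4k = 2478.701 → ⌈·⌉ = 2479
j=6: r + 5k = 3053.501 → ⌈·⌉ = 3054
j=7: r + 6k = 3628.301 → ⌈·⌉ = 3629
j=8: r + 7k = 4203.101 → ⌈·⌉ = 4204
j=9: r + 8k = 4777.901 → ⌈·⌉ = 4778
j=10: r + 9k = 5352.701 → ⌈·⌉ = 5353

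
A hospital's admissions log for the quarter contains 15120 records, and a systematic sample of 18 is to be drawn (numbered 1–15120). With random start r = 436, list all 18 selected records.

436, 1276, 2116, 2956, 3796, 4636, 5476, 6316, 7156, 7996, 8836, 9676, 10516, 11356, 12196, 13036, 13876, 14716

k = N/n = 15120/18 = 840
record 1: 436
record 2: 436 + 840 = 1276
record 3: 1276 + 840 = 2116
record 4: 2116 + 840 = 2956
record 5: 2956 + 840 = 3796
record 6: 3796 + 840 = 4636
record 7: 4636 + 840 = 5476
record 8: 5476 + 840 = 6316
record 9: 6316 + 840 = 7156
record 10: 7156 + 840 = 7996
record 11: 7996 + 840 = 8836
record 12: 8836 + 840 = 9676
record 13: 9676 + 840 = 10516
record 14: 10516 + 840 = 11356
record 15: 11356 + 840 = 12196
record 16: 12196 + 840 = 13036
record 17: 13036 + 840 = 13876
record 18: 13876 + 840 = 14716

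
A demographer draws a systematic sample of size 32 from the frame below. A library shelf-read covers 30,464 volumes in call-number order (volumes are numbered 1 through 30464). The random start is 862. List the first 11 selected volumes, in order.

862, 1814, 2766, 3718, 4670, 5622, 6574, 7526, 8478, 9430, 10382

k = N/n = 30464/32 = 952
volume 1: 862
volume 2: 862 + 952 = 1814
volume 3: 1814 + 952 = 2766
volume 4: 2766 + 952 = 3718
volume 5: 3718 + 952 = 4670
volume 6: 4670 + 952 = 5622
volume 7: 5622 + 952 = 6574
volume 8: 6574 + 952 = 7526
volume 9: 7526 + 952 = 8478
volume 10: 8478 + 952 = 9430
volume 11: 9430 + 952 = 10382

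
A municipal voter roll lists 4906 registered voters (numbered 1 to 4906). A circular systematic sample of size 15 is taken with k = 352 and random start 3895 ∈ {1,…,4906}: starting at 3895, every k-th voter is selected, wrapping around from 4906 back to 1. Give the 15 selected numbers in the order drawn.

Selection 1: 3895
Selection 2: 3895 + 352 = 4247
Selection 3: 4247 + 352 = 4599
Selection 4: 4599 + 352 = 4951 → 4951 − 4906 = 45
Selection 5: 45 + 352 = 397
Selection 6: 397 + 352 = 749
Selection 7: 749 + 352 = 1101
Selection 8: 1101 + 352 = 1453
Selection 9: 1453 + 352 = 1805
Selection 10: 1805 + 352 = 2157
Selection 11: 2157 + 352 = 2509
Selection 12: 2509 + 352 = 2861
Selection 13: 2861 + 352 = 3213
Selection 14: 3213 + 352 = 3565
Selection 15: 3565 + 352 = 3917

3895, 4247, 4599, 45, 397, 749, 1101, 1453, 1805, 2157, 2509, 2861, 3213, 3565, 3917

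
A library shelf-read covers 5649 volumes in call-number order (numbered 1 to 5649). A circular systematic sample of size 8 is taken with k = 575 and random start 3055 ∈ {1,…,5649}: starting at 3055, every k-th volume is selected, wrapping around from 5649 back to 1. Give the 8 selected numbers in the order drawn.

3055, 3630, 4205, 4780, 5355, 281, 856, 1431

Selection 1: 3055
Selection 2: 3055 + 575 = 3630
Selection 3: 3630 + 575 = 4205
Selection 4: 4205 + 575 = 4780
Selection 5: 4780 + 575 = 5355
Selection 6: 5355 + 575 = 5930 → 5930 − 5649 = 281
Selection 7: 281 + 575 = 856
Selection 8: 856 + 575 = 1431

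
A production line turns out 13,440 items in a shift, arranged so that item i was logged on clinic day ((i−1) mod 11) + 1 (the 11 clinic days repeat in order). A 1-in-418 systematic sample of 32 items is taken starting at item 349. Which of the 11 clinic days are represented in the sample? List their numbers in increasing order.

Consecutive selections differ by k = 418, so their clinic day numbers differ by 418 mod 11 = 0.
gcd(418, 11) = 11, so the sample visits 11/11 = 1 distinct residues mod 11.
Start 349 is clinic day 8; the clinic days hit are 8.

8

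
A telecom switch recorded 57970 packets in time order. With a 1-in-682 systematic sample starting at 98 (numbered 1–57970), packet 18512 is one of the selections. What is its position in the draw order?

28

k = 682
position = (18512 − 98)/682 + 1 = 18414/682 + 1 = 27 + 1 = 28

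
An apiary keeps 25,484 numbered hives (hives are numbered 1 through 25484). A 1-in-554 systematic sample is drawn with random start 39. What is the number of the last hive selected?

k = 554
46th selection = r + (46−1)·k = 39 + 45×554 = 39 + 24930 = 24969

24969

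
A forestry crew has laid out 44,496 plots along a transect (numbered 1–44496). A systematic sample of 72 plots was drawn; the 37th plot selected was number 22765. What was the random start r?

k = 44496/72 = 618
r = 22765 − (37−1)×618 = 22765 − 22248 = 517

517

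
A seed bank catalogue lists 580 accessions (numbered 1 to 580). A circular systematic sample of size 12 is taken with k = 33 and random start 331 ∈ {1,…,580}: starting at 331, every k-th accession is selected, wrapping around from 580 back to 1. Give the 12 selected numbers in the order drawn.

Selection 1: 331
Selection 2: 331 + 33 = 364
Selection 3: 364 + 33 = 397
Selection 4: 397 + 33 = 430
Selection 5: 430 + 33 = 463
Selection 6: 463 + 33 = 496
Selection 7: 496 + 33 = 529
Selection 8: 529 + 33 = 562
Selection 9: 562 + 33 = 595 → 595 − 580 = 15
Selection 10: 15 + 33 = 48
Selection 11: 48 + 33 = 81
Selection 12: 81 + 33 = 114

331, 364, 397, 430, 463, 496, 529, 562, 15, 48, 81, 114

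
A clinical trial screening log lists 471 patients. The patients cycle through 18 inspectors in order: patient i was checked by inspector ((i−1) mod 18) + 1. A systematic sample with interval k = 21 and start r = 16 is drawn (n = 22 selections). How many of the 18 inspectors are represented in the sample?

6

Consecutive selections differ by k = 21, so their inspector numbers differ by 21 mod 18 = 3.
gcd(21, 18) = 3, so the sample visits 18/3 = 6 distinct residues mod 18.
Start 16 is inspector 16; the inspectors hit are 1, 4, 7, 10, 13, 16.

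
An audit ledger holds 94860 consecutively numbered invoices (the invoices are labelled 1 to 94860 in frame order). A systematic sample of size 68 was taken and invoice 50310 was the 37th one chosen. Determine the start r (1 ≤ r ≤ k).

90

k = 94860/68 = 1395
r = 50310 − (37−1)×1395 = 50310 − 50220 = 90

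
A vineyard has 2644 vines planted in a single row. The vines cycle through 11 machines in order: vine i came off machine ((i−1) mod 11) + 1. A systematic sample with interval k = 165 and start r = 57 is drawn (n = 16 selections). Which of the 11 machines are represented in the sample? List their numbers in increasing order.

2

Consecutive selections differ by k = 165, so their machine numbers differ by 165 mod 11 = 0.
gcd(165, 11) = 11, so the sample visits 11/11 = 1 distinct residues mod 11.
Start 57 is machine 2; the machines hit are 2.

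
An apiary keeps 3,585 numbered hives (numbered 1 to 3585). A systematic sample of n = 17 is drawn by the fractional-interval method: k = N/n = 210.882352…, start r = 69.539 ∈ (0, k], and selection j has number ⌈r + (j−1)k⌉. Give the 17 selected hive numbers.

70, 281, 492, 703, 914, 1124, 1335, 1546, 1757, 1968, 2179, 2390, 2601, 2812, 3022, 3233, 3444

j=1: r + 0k = 69.539 → ⌈·⌉ = 70
j=2: r + 1k = 280.421352… → ⌈·⌉ = 281
j=3: r + 2k = 491.303705… → ⌈·⌉ = 492
j=4: r + 3k = 702.186058… → ⌈·⌉ = 703
j=5: r + 4k = 913.068411… → ⌈·⌉ = 914
j=6: r + 5k = 1123.950764… → ⌈·⌉ = 1124
j=7: r + 6k = 1334.833117… → ⌈·⌉ = 1335
j=8: r + 7k = 1545.715470… → ⌈·⌉ = 1546
j=9: r + 8k = 1756.597823… → ⌈·⌉ = 1757
j=10: r + 9k = 1967.480176… → ⌈·⌉ = 1968
j=11: r + 10k = 2178.362529… → ⌈·⌉ = 2179
j=12: r + 11k = 2389.244882… → ⌈·⌉ = 2390
j=13: r + 12k = 2600.127235… → ⌈·⌉ = 2601
j=14: r + 13k = 2811.009588… → ⌈·⌉ = 2812
j=15: r + 14k = 3021.891941… → ⌈·⌉ = 3022
j=16: r + 15k = 3232.774294… → ⌈·⌉ = 3233
j=17: r + 16k = 3443.656647… → ⌈·⌉ = 3444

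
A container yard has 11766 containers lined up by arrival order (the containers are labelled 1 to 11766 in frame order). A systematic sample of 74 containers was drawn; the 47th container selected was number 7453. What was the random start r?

k = 11766/74 = 159
r = 7453 − (47−1)×159 = 7453 − 7314 = 139

139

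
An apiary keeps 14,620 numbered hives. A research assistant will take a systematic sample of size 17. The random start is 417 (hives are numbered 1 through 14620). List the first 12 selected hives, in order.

k = N/n = 14620/17 = 860
hive 1: 417
hive 2: 417 + 860 = 1277
hive 3: 1277 + 860 = 2137
hive 4: 2137 + 860 = 2997
hive 5: 2997 + 860 = 3857
hive 6: 3857 + 860 = 4717
hive 7: 4717 + 860 = 5577
hive 8: 5577 + 860 = 6437
hive 9: 6437 + 860 = 7297
hive 10: 7297 + 860 = 8157
hive 11: 8157 + 860 = 9017
hive 12: 9017 + 860 = 9877

417, 1277, 2137, 2997, 3857, 4717, 5577, 6437, 7297, 8157, 9017, 9877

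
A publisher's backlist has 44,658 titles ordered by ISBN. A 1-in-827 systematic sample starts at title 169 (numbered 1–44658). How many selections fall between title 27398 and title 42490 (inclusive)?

k = 827
First selection ≥ 27398: 169 + ⌈(27398−169)/827⌉·827 = 169 + 33×827 = 27460
Last selection ≤ 42490: 169 + ⌊(42490−169)/827⌋·827 = 169 + 51×827 = 42346
Count = 51 − 33 + 1 = 19

19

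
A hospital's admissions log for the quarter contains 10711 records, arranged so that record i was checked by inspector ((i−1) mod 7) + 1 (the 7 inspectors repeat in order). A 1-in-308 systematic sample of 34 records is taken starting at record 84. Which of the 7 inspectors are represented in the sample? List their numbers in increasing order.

7

Consecutive selections differ by k = 308, so their inspector numbers differ by 308 mod 7 = 0.
gcd(308, 7) = 7, so the sample visits 7/7 = 1 distinct residues mod 7.
Start 84 is inspector 7; the inspectors hit are 7.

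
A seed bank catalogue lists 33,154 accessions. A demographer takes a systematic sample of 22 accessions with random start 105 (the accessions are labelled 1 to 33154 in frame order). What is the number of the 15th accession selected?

k = 33154/22 = 1507
15th selection = r + (15−1)·k = 105 + 14×1507 = 105 + 21098 = 21203

21203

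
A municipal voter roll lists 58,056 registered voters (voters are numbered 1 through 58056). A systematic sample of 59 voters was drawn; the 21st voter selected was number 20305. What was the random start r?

625

k = 58056/59 = 984
r = 20305 − (21−1)×984 = 20305 − 19680 = 625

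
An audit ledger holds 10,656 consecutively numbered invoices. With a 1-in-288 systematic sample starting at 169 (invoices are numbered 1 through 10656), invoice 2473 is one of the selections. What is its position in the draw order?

k = 288
position = (2473 − 169)/288 + 1 = 2304/288 + 1 = 8 + 1 = 9

9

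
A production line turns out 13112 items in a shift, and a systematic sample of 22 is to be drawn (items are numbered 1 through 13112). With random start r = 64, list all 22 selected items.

k = N/n = 13112/22 = 596
item 1: 64
item 2: 64 + 596 = 660
item 3: 660 + 596 = 1256
item 4: 1256 + 596 = 1852
item 5: 1852 + 596 = 2448
item 6: 2448 + 596 = 3044
item 7: 3044 + 596 = 3640
item 8: 3640 + 596 = 4236
item 9: 4236 + 596 = 4832
item 10: 4832 + 596 = 5428
item 11: 5428 + 596 = 6024
item 12: 6024 + 596 = 6620
item 13: 6620 + 596 = 7216
item 14: 7216 + 596 = 7812
item 15: 7812 + 596 = 8408
item 16: 8408 + 596 = 9004
item 17: 9004 + 596 = 9600
item 18: 9600 + 596 = 10196
item 19: 10196 + 596 = 10792
item 20: 10792 + 596 = 11388
item 21: 11388 + 596 = 11984
item 22: 11984 + 596 = 12580

64, 660, 1256, 1852, 2448, 3044, 3640, 4236, 4832, 5428, 6024, 6620, 7216, 7812, 8408, 9004, 9600, 10196, 10792, 11388, 11984, 12580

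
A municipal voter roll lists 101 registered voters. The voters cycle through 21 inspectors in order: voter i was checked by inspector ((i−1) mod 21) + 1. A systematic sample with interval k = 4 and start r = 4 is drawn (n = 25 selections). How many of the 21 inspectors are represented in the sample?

21

Consecutive selections differ by k = 4, so their inspector numbers differ by 4 mod 21 = 4.
gcd(4, 21) = 1, so the sample visits 21/1 = 21 distinct residues mod 21.
Start 4 is inspector 4; the inspectors hit are 1, 2, 3, 4, 5, 6, 7, 8, 9, 10, 11, 12, 13, 14, 15, 16, 17, 18, 19, 20, 21.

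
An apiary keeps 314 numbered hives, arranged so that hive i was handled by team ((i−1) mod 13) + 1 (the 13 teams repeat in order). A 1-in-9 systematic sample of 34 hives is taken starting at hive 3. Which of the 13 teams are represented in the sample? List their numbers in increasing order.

1, 2, 3, 4, 5, 6, 7, 8, 9, 10, 11, 12, 13

Consecutive selections differ by k = 9, so their team numbers differ by 9 mod 13 = 9.
gcd(9, 13) = 1, so the sample visits 13/1 = 13 distinct residues mod 13.
Start 3 is team 3; the teams hit are 1, 2, 3, 4, 5, 6, 7, 8, 9, 10, 11, 12, 13.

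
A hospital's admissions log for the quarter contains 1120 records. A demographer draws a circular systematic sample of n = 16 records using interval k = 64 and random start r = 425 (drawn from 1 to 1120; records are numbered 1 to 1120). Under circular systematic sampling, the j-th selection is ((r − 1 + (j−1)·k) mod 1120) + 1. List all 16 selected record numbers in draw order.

Selection 1: 425
Selection 2: 425 + 64 = 489
Selection 3: 489 + 64 = 553
Selection 4: 553 + 64 = 617
Selection 5: 617 + 64 = 681
Selection 6: 681 + 64 = 745
Selection 7: 745 + 64 = 809
Selection 8: 809 + 64 = 873
Selection 9: 873 + 64 = 937
Selection 10: 937 + 64 = 1001
Selection 11: 1001 + 64 = 1065
Selection 12: 1065 + 64 = 1129 → 1129 − 1120 = 9
Selection 13: 9 + 64 = 73
Selection 14: 73 + 64 = 137
Selection 15: 137 + 64 = 201
Selection 16: 201 + 64 = 265

425, 489, 553, 617, 681, 745, 809, 873, 937, 1001, 1065, 9, 73, 137, 201, 265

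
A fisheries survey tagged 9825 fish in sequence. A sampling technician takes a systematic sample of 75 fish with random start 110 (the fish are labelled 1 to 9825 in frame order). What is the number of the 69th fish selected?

k = 9825/75 = 131
69th selection = r + (69−1)·k = 110 + 68×131 = 110 + 8908 = 9018

9018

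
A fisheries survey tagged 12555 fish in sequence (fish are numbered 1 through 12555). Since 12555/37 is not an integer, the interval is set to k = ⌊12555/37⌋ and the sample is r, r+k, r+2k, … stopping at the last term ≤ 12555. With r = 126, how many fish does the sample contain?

k = ⌊12555/37⌋ = 339
Achieved size = ⌊(12555 − 126)/339⌋ + 1 = ⌊12429/339⌋ + 1 = 36 + 1 = 37
(last selection: 126 + 36×339 = 12330 ≤ 12555; next would be 12669 > 12555)

37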